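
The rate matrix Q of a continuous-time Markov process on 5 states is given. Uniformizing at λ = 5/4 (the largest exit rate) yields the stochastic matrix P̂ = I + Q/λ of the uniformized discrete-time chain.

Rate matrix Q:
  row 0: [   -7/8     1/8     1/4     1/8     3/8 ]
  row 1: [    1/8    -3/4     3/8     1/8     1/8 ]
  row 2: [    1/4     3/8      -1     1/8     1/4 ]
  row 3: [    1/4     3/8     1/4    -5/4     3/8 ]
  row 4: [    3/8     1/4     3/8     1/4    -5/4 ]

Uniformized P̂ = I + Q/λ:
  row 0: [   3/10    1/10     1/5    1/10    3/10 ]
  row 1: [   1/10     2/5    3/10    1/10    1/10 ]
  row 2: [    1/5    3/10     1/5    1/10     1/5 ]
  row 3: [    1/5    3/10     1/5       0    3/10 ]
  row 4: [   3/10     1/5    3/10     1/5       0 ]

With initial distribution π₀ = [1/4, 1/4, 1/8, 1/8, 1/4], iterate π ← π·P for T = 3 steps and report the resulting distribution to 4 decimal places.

t=0: π = [0.2500, 0.2500, 0.1250, 0.1250, 0.2500]
t=1: π = [0.2250, 0.2500, 0.2500, 0.1125, 0.1625]
t=2: π = [0.2138, 0.2638, 0.2413, 0.1050, 0.1763]
t=3: π = [0.2126, 0.2660, 0.2440, 0.1071, 0.1703]

π = [0.2126, 0.2660, 0.2440, 0.1071, 0.1703]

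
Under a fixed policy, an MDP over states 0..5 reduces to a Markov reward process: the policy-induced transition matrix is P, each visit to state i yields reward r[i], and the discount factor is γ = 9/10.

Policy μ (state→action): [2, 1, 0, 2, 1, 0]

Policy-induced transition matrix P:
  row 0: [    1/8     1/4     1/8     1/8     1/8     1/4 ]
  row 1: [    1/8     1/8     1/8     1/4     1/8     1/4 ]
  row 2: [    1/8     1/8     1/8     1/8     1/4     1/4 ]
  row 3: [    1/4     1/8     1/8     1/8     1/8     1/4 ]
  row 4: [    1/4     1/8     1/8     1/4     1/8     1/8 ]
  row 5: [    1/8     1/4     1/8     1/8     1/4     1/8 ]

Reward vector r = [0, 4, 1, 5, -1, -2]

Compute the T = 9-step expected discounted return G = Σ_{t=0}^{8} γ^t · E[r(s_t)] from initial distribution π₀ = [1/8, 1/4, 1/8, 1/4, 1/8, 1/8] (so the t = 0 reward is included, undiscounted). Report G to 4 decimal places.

G = 7.4427

t=0: π = [0.1250, 0.2500, 0.1250, 0.2500, 0.1250, 0.1250], E[r] = 2.0000, γ^t·E[r] = 2.000000, running G = 2.000000
t=1: π = [0.1719, 0.1563, 0.1250, 0.1719, 0.1563, 0.2188], E[r] = 1.0156, γ^t·E[r] = 0.914063, running G = 2.914063
t=2: π = [0.1660, 0.1738, 0.1250, 0.1641, 0.1680, 0.2031], E[r] = 1.0664, γ^t·E[r] = 0.863789, running G = 3.777852
t=3: π = [0.1665, 0.1711, 0.1250, 0.1677, 0.1660, 0.2036], E[r] = 1.0750, γ^t·E[r] = 0.783639, running G = 4.561491
t=4: π = [0.1667, 0.1713, 0.1250, 0.1671, 0.1661, 0.2038], E[r] = 1.0721, γ^t·E[r] = 0.703413, running G = 5.264904
t=5: π = [0.1667, 0.1713, 0.1250, 0.1672, 0.1661, 0.2038], E[r] = 1.0725, γ^t·E[r] = 0.633279, running G = 5.898184
t=6: π = [0.1667, 0.1713, 0.1250, 0.1672, 0.1661, 0.2038], E[r] = 1.0725, γ^t·E[r] = 0.569951, running G = 6.468135
t=7: π = [0.1667, 0.1713, 0.1250, 0.1672, 0.1661, 0.2038], E[r] = 1.0725, γ^t·E[r] = 0.512952, running G = 6.981087
t=8: π = [0.1667, 0.1713, 0.1250, 0.1672, 0.1661, 0.2038], E[r] = 1.0725, γ^t·E[r] = 0.461658, running G = 7.442745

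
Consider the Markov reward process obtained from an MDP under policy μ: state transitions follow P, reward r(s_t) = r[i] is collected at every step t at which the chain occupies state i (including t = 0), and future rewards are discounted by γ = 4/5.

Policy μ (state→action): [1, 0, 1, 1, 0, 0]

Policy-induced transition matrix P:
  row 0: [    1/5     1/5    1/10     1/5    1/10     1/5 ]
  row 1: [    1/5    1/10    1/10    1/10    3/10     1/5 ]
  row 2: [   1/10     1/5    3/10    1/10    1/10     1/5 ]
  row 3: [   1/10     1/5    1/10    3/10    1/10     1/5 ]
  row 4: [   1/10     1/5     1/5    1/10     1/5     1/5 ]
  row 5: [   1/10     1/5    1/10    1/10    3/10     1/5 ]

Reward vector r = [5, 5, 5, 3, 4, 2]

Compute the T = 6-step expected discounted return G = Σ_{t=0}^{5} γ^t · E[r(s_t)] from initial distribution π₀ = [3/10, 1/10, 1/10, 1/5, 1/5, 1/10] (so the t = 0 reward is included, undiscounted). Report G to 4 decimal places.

t=0: π = [0.3000, 0.1000, 0.1000, 0.2000, 0.2000, 0.1000], E[r] = 4.1000, γ^t·E[r] = 4.100000, running G = 4.100000
t=1: π = [0.1400, 0.1900, 0.1400, 0.1700, 0.1600, 0.2000], E[r] = 3.9000, γ^t·E[r] = 3.120000, running G = 7.220000
t=2: π = [0.1330, 0.1810, 0.1440, 0.1480, 0.1940, 0.2000], E[r] = 3.9100, γ^t·E[r] = 2.502400, running G = 9.722400
t=3: π = [0.1314, 0.1819, 0.1482, 0.1429, 0.1956, 0.2000], E[r] = 3.9186, γ^t·E[r] = 2.006323, running G = 11.728723
t=4: π = [0.1313, 0.1818, 0.1492, 0.1417, 0.1959, 0.2000], E[r] = 3.9206, γ^t·E[r] = 1.605886, running G = 13.334609
t=5: π = [0.1313, 0.1818, 0.1494, 0.1415, 0.1960, 0.2000], E[r] = 3.9211, γ^t·E[r] = 1.284863, running G = 14.619472

G = 14.6195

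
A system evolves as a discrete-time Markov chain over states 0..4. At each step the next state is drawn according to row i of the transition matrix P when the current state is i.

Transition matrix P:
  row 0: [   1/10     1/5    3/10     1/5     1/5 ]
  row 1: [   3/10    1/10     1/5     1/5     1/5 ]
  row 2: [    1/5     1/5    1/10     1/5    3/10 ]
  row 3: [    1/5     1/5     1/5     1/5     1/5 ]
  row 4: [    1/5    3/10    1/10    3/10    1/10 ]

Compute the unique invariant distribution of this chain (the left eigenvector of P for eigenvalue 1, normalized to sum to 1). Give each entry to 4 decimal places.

Balance equations π_j = Σ_i π_i·P[i][j]:
  π_0 = 1/10·π_0 + 3/10·π_1 + 1/5·π_2 + 1/5·π_3 + 1/5·π_4
  π_1 = 1/5·π_0 + 1/10·π_1 + 1/5·π_2 + 1/5·π_3 + 3/10·π_4
  π_2 = 3/10·π_0 + 1/5·π_1 + 1/10·π_2 + 1/5·π_3 + 1/10·π_4
  π_3 = 1/5·π_0 + 1/5·π_1 + 1/5·π_2 + 1/5·π_3 + 3/10·π_4
  normalize: π_0 + π_1 + π_2 + π_3 + π_4 = 1
Solving the linear system gives exactly π = [2952/14761, 2950/14761, 2686/14761, 3245/14761, 2928/14761].

π = [0.2000, 0.1999, 0.1820, 0.2198, 0.1984]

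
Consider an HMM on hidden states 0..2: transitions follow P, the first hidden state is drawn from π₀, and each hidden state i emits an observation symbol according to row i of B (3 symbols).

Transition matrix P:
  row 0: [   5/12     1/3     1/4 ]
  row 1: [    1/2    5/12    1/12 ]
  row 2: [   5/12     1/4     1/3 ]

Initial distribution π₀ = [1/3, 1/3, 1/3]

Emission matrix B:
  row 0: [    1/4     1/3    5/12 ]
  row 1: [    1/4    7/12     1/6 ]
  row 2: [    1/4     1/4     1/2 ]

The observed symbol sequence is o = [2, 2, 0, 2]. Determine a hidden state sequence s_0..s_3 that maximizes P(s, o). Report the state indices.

path = [2, 0, 0, 0]

t=0: δ = [1.389e-01, 5.556e-02, 1.667e-01]  (obs o_0=2)
t=1: δ = [2.894e-02, 7.716e-03, 2.778e-02]  ψ = [2, 0, 2]  (obs o_1=2)
t=2: δ = [3.014e-03, 2.411e-03, 2.315e-03]  ψ = [0, 0, 2]  (obs o_2=0)
t=3: δ = [5.233e-04, 1.674e-04, 3.858e-04]  ψ = [0, 0, 2]  (obs o_3=2)
backtrack: best end state = 0; path = [2, 0, 0, 0]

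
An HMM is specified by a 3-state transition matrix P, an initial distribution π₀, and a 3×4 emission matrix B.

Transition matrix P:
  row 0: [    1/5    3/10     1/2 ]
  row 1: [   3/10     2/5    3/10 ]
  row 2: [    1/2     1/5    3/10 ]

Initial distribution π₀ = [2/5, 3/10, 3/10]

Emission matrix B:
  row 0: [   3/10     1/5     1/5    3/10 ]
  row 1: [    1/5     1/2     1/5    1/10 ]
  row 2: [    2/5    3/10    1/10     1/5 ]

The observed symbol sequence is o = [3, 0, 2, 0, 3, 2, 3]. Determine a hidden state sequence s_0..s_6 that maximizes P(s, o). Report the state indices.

t=0: δ = [1.200e-01, 3.000e-02, 6.000e-02]  (obs o_0=3)
t=1: δ = [9.000e-03, 7.200e-03, 2.400e-02]  ψ = [2, 0, 0]  (obs o_1=0)
t=2: δ = [2.400e-03, 9.600e-04, 7.200e-04]  ψ = [2, 2, 2]  (obs o_2=2)
t=3: δ = [1.440e-04, 1.440e-04, 4.800e-04]  ψ = [0, 0, 0]  (obs o_3=0)
t=4: δ = [7.200e-05, 9.600e-06, 2.880e-05]  ψ = [2, 2, 2]  (obs o_4=3)
t=5: δ = [2.880e-06, 4.320e-06, 3.600e-06]  ψ = [0, 0, 0]  (obs o_5=2)
t=6: δ = [5.400e-07, 1.728e-07, 2.880e-07]  ψ = [2, 1, 0]  (obs o_6=3)
backtrack: best end state = 0; path = [0, 2, 0, 2, 0, 2, 0]

path = [0, 2, 0, 2, 0, 2, 0]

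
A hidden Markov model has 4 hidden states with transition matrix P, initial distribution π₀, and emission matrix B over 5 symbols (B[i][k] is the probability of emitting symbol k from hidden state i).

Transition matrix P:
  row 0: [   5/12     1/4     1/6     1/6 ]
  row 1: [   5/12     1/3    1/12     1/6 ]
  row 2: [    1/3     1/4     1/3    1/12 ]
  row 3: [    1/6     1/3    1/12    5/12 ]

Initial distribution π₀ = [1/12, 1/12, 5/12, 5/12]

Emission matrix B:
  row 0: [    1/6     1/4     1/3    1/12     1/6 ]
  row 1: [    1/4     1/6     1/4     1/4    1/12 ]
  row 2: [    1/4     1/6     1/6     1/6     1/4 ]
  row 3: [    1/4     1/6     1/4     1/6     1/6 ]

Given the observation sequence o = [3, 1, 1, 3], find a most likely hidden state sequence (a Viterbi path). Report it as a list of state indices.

t=0: δ = [6.944e-03, 2.083e-02, 6.944e-02, 6.944e-02]  (obs o_0=3)
t=1: δ = [5.787e-03, 3.858e-03, 3.858e-03, 4.823e-03]  ψ = [2, 3, 2, 3]  (obs o_1=1)
t=2: δ = [6.028e-04, 2.679e-04, 2.143e-04, 3.349e-04]  ψ = [0, 3, 2, 3]  (obs o_2=1)
t=3: δ = [2.093e-05, 3.768e-05, 1.674e-05, 2.326e-05]  ψ = [0, 0, 0, 3]  (obs o_3=3)
backtrack: best end state = 1; path = [2, 0, 0, 1]

path = [2, 0, 0, 1]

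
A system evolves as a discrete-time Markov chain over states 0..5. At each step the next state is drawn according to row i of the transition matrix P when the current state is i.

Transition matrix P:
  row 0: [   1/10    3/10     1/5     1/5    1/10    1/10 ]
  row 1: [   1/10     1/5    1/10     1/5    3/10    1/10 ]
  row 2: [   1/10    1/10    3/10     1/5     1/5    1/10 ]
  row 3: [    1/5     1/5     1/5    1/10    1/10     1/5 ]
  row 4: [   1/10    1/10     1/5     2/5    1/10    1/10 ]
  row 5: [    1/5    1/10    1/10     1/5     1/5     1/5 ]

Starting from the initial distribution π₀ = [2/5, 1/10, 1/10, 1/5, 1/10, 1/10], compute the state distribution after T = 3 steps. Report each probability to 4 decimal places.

π = [0.1341, 0.1641, 0.1885, 0.2140, 0.1652, 0.1341]

t=0: π = [0.4000, 0.1000, 0.1000, 0.2000, 0.1000, 0.1000]
t=1: π = [0.1300, 0.2100, 0.1900, 0.2000, 0.1400, 0.1300]
t=2: π = [0.1330, 0.1670, 0.1850, 0.2080, 0.1740, 0.1330]
t=3: π = [0.1341, 0.1641, 0.1885, 0.2140, 0.1652, 0.1341]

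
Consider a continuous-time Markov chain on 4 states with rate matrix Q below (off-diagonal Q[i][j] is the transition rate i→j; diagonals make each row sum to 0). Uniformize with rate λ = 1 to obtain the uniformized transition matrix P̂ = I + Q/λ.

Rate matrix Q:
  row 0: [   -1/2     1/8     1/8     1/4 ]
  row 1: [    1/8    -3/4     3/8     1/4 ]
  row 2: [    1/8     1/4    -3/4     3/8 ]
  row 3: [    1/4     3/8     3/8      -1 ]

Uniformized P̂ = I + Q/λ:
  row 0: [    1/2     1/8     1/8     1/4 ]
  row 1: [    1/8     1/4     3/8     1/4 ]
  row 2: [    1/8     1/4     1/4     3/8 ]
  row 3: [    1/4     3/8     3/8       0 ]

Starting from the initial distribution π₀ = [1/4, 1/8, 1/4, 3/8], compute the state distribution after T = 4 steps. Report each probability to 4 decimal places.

π = [0.2460, 0.2471, 0.2782, 0.2287]

t=0: π = [0.2500, 0.1250, 0.2500, 0.3750]
t=1: π = [0.2656, 0.2656, 0.2813, 0.1875]
t=2: π = [0.2480, 0.2402, 0.2734, 0.2383]
t=3: π = [0.2478, 0.2488, 0.2788, 0.2246]
t=4: π = [0.2460, 0.2471, 0.2782, 0.2287]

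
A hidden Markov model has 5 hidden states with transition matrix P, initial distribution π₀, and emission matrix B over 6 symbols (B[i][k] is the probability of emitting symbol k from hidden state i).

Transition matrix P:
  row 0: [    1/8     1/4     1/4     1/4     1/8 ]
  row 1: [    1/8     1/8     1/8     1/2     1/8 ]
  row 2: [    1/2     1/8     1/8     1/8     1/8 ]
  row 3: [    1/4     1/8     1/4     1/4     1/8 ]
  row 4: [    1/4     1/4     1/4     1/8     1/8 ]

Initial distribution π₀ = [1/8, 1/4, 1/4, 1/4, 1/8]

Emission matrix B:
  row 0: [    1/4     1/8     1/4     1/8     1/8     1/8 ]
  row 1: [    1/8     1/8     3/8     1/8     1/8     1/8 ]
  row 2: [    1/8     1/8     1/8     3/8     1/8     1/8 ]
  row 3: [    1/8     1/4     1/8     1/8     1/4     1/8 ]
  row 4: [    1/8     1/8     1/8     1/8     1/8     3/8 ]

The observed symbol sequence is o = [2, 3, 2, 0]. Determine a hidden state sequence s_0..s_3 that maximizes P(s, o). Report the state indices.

t=0: δ = [3.125e-02, 9.375e-02, 3.125e-02, 3.125e-02, 1.562e-02]  (obs o_0=2)
t=1: δ = [1.953e-03, 1.465e-03, 4.395e-03, 5.859e-03, 1.465e-03]  ψ = [2, 1, 1, 1, 1]  (obs o_1=3)
t=2: δ = [5.493e-04, 2.747e-04, 1.831e-04, 1.831e-04, 9.155e-05]  ψ = [2, 3, 3, 3, 3]  (obs o_2=2)
t=3: δ = [2.289e-05, 1.717e-05, 1.717e-05, 1.717e-05, 8.583e-06]  ψ = [2, 0, 0, 0, 0]  (obs o_3=0)
backtrack: best end state = 0; path = [1, 3, 2, 0]

path = [1, 3, 2, 0]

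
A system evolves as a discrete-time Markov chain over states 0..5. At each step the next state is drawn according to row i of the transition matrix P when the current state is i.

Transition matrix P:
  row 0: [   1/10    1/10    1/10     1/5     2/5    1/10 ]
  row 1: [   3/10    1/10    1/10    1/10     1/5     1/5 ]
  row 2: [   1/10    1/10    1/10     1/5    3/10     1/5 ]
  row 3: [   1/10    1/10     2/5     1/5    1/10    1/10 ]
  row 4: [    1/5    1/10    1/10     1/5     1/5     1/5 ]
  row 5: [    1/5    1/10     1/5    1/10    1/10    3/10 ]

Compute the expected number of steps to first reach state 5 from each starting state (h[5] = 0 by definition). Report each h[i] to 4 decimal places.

h = [6.6090, 6.0599, 6.0032, 6.5925, 6.0583, 0.0000]

First-step conditioning: h[5] = 0; for i ≠ 5, h[i] = 1 + Σ_k P[i][k]·h[k].
  h[0] = 1 + 1/10·h[0] + 1/10·h[1] + 1/10·h[2] + 1/5·h[3] + 2/5·h[4]
  h[1] = 1 + 3/10·h[0] + 1/10·h[1] + 1/10·h[2] + 1/10·h[3] + 1/5·h[4]
  h[2] = 1 + 1/10·h[0] + 1/10·h[1] + 1/10·h[2] + 1/5·h[3] + 3/10·h[4]
  h[3] = 1 + 1/10·h[0] + 1/10·h[1] + 2/5·h[2] + 1/5·h[3] + 1/10·h[4]
  h[4] = 1 + 1/5·h[0] + 1/10·h[1] + 1/10·h[2] + 1/5·h[3] + 1/5·h[4]
Solving the 5×5 linear system over states ≠ 5 gives exactly h = [120000/18157, 110030/18157, 109000/18157, 119700/18157, 110000/18157, 0] (h[5] = 0 is the target).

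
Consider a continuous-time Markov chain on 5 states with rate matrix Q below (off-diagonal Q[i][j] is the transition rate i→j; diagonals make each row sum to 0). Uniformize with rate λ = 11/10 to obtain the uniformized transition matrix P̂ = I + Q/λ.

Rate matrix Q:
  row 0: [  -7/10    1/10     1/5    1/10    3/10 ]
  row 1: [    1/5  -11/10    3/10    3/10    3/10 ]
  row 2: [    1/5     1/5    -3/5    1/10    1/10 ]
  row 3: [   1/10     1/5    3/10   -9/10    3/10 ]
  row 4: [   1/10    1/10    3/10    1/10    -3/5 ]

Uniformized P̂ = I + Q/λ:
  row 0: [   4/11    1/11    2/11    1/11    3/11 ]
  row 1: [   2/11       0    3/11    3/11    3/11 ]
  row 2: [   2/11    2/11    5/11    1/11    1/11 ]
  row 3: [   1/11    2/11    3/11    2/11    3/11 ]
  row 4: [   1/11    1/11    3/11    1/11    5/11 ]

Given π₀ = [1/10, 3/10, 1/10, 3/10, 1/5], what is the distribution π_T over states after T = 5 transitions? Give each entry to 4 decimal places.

π = [0.1790, 0.1198, 0.3136, 0.1240, 0.2637]

t=0: π = [0.1000, 0.3000, 0.1000, 0.3000, 0.2000]
t=1: π = [0.1545, 0.1000, 0.2818, 0.1727, 0.2909]
t=2: π = [0.1678, 0.1231, 0.3099, 0.1248, 0.2744]
t=3: π = [0.1760, 0.1192, 0.3138, 0.1246, 0.2663]
t=4: π = [0.1783, 0.1199, 0.3138, 0.1239, 0.2641]
t=5: π = [0.1790, 0.1198, 0.3136, 0.1240, 0.2637]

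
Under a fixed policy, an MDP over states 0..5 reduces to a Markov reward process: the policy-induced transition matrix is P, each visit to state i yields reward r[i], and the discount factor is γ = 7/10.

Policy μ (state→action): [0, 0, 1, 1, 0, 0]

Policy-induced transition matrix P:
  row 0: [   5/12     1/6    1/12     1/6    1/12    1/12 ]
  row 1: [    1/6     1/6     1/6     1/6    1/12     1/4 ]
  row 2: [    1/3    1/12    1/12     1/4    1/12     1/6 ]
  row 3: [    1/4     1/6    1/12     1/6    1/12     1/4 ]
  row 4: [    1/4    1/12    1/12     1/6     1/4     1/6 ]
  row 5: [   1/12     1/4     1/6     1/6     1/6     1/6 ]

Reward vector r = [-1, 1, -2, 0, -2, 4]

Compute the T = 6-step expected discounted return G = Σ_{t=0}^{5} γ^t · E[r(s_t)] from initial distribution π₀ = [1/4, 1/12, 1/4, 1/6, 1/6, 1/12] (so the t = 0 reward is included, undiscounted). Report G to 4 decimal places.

G = -0.4466

t=0: π = [0.2500, 0.0833, 0.2500, 0.1667, 0.1667, 0.0833], E[r] = -0.6667, γ^t·E[r] = -0.666667, running G = -0.666667
t=1: π = [0.2917, 0.1389, 0.0972, 0.1875, 0.1181, 0.1667], E[r] = 0.0833, γ^t·E[r] = 0.058333, running G = -0.608333
t=2: π = [0.2674, 0.1626, 0.1088, 0.1748, 0.1169, 0.1696], E[r] = 0.1221, γ^t·E[r] = 0.059832, running G = -0.548501
t=3: π = [0.2618, 0.1620, 0.1110, 0.1757, 0.1169, 0.1725], E[r] = 0.1343, γ^t·E[r] = 0.046051, running G = -0.502450
t=4: π = [0.2606, 0.1620, 0.1112, 0.1759, 0.1172, 0.1730], E[r] = 0.1366, γ^t·E[r] = 0.032789, running G = -0.469662
t=5: π = [0.2604, 0.1620, 0.1113, 0.1759, 0.1173, 0.1731], E[r] = 0.1370, γ^t·E[r] = 0.023034, running G = -0.446628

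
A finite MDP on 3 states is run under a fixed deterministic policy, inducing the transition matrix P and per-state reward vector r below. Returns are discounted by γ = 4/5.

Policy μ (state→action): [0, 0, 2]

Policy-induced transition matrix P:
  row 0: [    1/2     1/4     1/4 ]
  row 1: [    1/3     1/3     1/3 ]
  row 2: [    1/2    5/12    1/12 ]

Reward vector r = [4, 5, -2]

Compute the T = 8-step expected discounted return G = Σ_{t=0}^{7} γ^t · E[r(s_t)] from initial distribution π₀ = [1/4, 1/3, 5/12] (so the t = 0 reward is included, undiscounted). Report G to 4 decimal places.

t=0: π = [0.2500, 0.3333, 0.4167], E[r] = 1.8333, γ^t·E[r] = 1.833333, running G = 1.833333
t=1: π = [0.4444, 0.3472, 0.2083], E[r] = 3.0972, γ^t·E[r] = 2.477778, running G = 4.311111
t=2: π = [0.4421, 0.3137, 0.2442], E[r] = 2.8484, γ^t·E[r] = 1.822963, running G = 6.134074
t=3: π = [0.4477, 0.3168, 0.2354], E[r] = 2.9042, γ^t·E[r] = 1.486963, running G = 7.621037
t=4: π = [0.4472, 0.3156, 0.2372], E[r] = 2.8927, γ^t·E[r] = 1.184833, running G = 8.805870
t=5: π = [0.4474, 0.3158, 0.2368], E[r] = 2.8952, γ^t·E[r] = 0.948690, running G = 9.754560
t=6: π = [0.4474, 0.3158, 0.2369], E[r] = 2.8946, γ^t·E[r] = 0.758813, running G = 10.513374
t=7: π = [0.4474, 0.3158, 0.2368], E[r] = 2.8948, γ^t·E[r] = 0.607075, running G = 11.120448

G = 11.1204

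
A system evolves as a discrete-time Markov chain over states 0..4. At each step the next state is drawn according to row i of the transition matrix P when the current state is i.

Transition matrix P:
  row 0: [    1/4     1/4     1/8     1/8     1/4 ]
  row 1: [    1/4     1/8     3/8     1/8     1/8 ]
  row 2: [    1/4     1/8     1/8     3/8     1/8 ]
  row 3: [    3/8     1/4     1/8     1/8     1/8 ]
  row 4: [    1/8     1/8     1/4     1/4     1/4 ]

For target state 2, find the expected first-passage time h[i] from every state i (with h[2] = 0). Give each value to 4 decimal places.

First-step conditioning: h[2] = 0; for i ≠ 2, h[i] = 1 + Σ_k P[i][k]·h[k].
  h[0] = 1 + 1/4·h[0] + 1/4·h[1] + 1/8·h[3] + 1/4·h[4]
  h[1] = 1 + 1/4·h[0] + 1/8·h[1] + 1/8·h[3] + 1/8·h[4]
  h[3] = 1 + 3/8·h[0] + 1/4·h[1] + 1/8·h[3] + 1/8·h[4]
  h[4] = 1 + 1/8·h[0] + 1/8·h[1] + 1/4·h[3] + 1/4·h[4]
Solving the 4×4 linear system over states ≠ 2 gives exactly h = [2308/463, 1820/463, 0, 2336/463, 2084/463] (h[2] = 0 is the target).

h = [4.9849, 3.9309, 0.0000, 5.0454, 4.5011]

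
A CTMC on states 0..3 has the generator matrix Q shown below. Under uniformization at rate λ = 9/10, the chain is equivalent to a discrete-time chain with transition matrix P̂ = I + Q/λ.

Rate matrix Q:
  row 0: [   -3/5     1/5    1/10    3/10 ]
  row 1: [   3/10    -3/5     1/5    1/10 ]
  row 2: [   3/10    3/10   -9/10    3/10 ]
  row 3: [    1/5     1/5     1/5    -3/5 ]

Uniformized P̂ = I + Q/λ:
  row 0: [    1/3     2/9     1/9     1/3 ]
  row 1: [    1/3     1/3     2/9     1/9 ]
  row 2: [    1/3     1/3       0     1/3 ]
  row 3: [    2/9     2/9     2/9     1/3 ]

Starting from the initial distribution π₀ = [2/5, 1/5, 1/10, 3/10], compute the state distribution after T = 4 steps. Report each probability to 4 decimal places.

π = [0.3029, 0.2693, 0.1543, 0.2735]

t=0: π = [0.4000, 0.2000, 0.1000, 0.3000]
t=1: π = [0.3000, 0.2556, 0.1556, 0.2889]
t=2: π = [0.3012, 0.2679, 0.1543, 0.2765]
t=3: π = [0.3026, 0.2691, 0.1545, 0.2738]
t=4: π = [0.3029, 0.2693, 0.1543, 0.2735]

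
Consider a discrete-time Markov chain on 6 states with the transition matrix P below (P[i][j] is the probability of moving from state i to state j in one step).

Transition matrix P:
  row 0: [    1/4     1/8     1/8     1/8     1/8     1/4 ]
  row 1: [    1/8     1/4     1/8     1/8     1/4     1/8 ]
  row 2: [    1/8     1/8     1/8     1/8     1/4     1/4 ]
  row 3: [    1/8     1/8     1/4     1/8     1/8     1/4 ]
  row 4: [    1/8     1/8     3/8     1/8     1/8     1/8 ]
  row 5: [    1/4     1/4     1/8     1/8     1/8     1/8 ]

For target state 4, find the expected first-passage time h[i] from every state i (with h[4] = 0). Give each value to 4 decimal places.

First-step conditioning: h[4] = 0; for i ≠ 4, h[i] = 1 + Σ_k P[i][k]·h[k].
  h[0] = 1 + 1/4·h[0] + 1/8·h[1] + 1/8·h[2] + 1/8·h[3] + 1/4·h[5]
  h[1] = 1 + 1/8·h[0] + 1/4·h[1] + 1/8·h[2] + 1/8·h[3] + 1/8·h[5]
  h[2] = 1 + 1/8·h[0] + 1/8·h[1] + 1/8·h[2] + 1/8·h[3] + 1/4·h[5]
  h[3] = 1 + 1/8·h[0] + 1/8·h[1] + 1/4·h[2] + 1/8·h[3] + 1/4·h[5]
  h[5] = 1 + 1/4·h[0] + 1/4·h[1] + 1/8·h[2] + 1/8·h[3] + 1/8·h[5]
Solving the 5×5 linear system over states ≠ 4 gives exactly h = [128/21, 110/21, 16/3, 6, 0, 6] (h[4] = 0 is the target).

h = [6.0952, 5.2381, 5.3333, 6.0000, 0.0000, 6.0000]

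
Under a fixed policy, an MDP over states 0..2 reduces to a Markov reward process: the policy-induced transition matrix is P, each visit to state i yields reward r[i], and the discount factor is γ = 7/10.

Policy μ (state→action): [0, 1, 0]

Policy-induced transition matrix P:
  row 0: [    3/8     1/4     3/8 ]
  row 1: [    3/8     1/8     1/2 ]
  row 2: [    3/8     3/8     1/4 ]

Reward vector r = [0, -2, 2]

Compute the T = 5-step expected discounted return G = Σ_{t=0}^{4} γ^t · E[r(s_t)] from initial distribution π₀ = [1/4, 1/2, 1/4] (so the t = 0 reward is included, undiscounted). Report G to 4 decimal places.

G = -0.0412

t=0: π = [0.2500, 0.5000, 0.2500], E[r] = -0.5000, γ^t·E[r] = -0.500000, running G = -0.500000
t=1: π = [0.3750, 0.2188, 0.4063], E[r] = 0.3750, γ^t·E[r] = 0.262500, running G = -0.237500
t=2: π = [0.3750, 0.2734, 0.3516], E[r] = 0.1563, γ^t·E[r] = 0.076563, running G = -0.160938
t=3: π = [0.3750, 0.2598, 0.3652], E[r] = 0.2109, γ^t·E[r] = 0.072352, running G = -0.088586
t=4: π = [0.3750, 0.2632, 0.3618], E[r] = 0.1973, γ^t·E[r] = 0.047363, running G = -0.041222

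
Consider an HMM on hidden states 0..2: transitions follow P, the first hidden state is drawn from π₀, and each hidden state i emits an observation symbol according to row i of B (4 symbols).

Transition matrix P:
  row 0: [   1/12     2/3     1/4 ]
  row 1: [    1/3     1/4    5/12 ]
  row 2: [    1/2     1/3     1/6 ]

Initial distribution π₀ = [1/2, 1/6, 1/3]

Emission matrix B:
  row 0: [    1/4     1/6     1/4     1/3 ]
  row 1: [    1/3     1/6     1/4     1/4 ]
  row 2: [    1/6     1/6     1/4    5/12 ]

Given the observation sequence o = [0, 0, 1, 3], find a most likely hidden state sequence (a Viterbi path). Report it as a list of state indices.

path = [0, 1, 2, 0]

t=0: δ = [1.250e-01, 5.556e-02, 5.556e-02]  (obs o_0=0)
t=1: δ = [6.944e-03, 2.778e-02, 5.208e-03]  ψ = [2, 0, 0]  (obs o_1=0)
t=2: δ = [1.543e-03, 1.157e-03, 1.929e-03]  ψ = [1, 1, 1]  (obs o_2=1)
t=3: δ = [3.215e-04, 2.572e-04, 2.009e-04]  ψ = [2, 0, 1]  (obs o_3=3)
backtrack: best end state = 0; path = [0, 1, 2, 0]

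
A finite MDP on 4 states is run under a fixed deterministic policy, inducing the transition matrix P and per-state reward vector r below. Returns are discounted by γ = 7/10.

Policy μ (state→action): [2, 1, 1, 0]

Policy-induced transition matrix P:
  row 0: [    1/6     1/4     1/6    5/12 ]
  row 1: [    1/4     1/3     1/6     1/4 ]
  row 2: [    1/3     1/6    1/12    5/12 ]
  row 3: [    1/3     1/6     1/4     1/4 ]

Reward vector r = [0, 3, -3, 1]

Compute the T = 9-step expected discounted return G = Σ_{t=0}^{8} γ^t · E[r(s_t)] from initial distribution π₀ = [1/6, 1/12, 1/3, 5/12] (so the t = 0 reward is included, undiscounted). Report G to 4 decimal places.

t=0: π = [0.1667, 0.0833, 0.3333, 0.4167], E[r] = -0.3333, γ^t·E[r] = -0.333333, running G = -0.333333
t=1: π = [0.2986, 0.1944, 0.1736, 0.3333], E[r] = 0.3958, γ^t·E[r] = 0.277083, running G = -0.056250
t=2: π = [0.2674, 0.2240, 0.1800, 0.3287], E[r] = 0.4606, γ^t·E[r] = 0.225718, running G = 0.169468
t=3: π = [0.2701, 0.2263, 0.1791, 0.3246], E[r] = 0.4662, γ^t·E[r] = 0.159905, running G = 0.329372
t=4: π = [0.2695, 0.2269, 0.1788, 0.3249], E[r] = 0.4692, γ^t·E[r] = 0.112643, running G = 0.442016
t=5: π = [0.2695, 0.2269, 0.1788, 0.3247], E[r] = 0.4690, γ^t·E[r] = 0.078825, running G = 0.520840
t=6: π = [0.2695, 0.2269, 0.1788, 0.3247], E[r] = 0.4691, γ^t·E[r] = 0.055190, running G = 0.576030
t=7: π = [0.2695, 0.2270, 0.1788, 0.3247], E[r] = 0.4691, γ^t·E[r] = 0.038632, running G = 0.614662
t=8: π = [0.2695, 0.2270, 0.1788, 0.3247], E[r] = 0.4691, γ^t·E[r] = 0.027043, running G = 0.641705

G = 0.6417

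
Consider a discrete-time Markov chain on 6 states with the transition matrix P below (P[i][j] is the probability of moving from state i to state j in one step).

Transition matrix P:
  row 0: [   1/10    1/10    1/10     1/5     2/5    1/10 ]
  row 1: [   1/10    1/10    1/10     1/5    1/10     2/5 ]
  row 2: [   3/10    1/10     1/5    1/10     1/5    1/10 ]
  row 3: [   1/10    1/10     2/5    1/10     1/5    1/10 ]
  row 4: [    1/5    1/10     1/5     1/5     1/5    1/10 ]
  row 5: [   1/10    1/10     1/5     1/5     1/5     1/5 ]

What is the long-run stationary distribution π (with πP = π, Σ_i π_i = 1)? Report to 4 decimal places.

Balance equations π_j = Σ_i π_i·P[i][j]:
  π_0 = 1/10·π_0 + 1/10·π_1 + 3/10·π_2 + 1/10·π_3 + 1/5·π_4 + 1/10·π_5
  π_1 = 1/10·π_0 + 1/10·π_1 + 1/10·π_2 + 1/10·π_3 + 1/10·π_4 + 1/10·π_5
  π_2 = 1/10·π_0 + 1/10·π_1 + 1/5·π_2 + 2/5·π_3 + 1/5·π_4 + 1/5·π_5
  π_3 = 1/5·π_0 + 1/5·π_1 + 1/10·π_2 + 1/10·π_3 + 1/5·π_4 + 1/5·π_5
  π_4 = 2/5·π_0 + 1/10·π_1 + 1/5·π_2 + 1/5·π_3 + 1/5·π_4 + 1/5·π_5
  normalize: π_0 + π_1 + π_2 + π_3 + π_4 + π_5 = 1
Solving the linear system gives exactly π = [4577/27990, 1/10, 23093/111960, 18257/111960, 12467/55980, 13/90].

π = [0.1635, 0.1000, 0.2063, 0.1631, 0.2227, 0.1444]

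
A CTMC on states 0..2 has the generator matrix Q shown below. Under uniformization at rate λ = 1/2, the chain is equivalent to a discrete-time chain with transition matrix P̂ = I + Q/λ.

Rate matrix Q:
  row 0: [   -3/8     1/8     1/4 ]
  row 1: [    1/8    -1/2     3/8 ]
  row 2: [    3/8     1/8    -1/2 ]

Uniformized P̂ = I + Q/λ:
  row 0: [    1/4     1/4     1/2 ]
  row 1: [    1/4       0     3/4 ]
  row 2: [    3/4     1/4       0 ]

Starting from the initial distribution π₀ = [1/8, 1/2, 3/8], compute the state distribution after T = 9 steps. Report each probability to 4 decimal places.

π = [0.4328, 0.2000, 0.3672]

t=0: π = [0.1250, 0.5000, 0.3750]
t=1: π = [0.4375, 0.1250, 0.4375]
t=2: π = [0.4688, 0.2188, 0.3125]
t=3: π = [0.4063, 0.1953, 0.3984]
t=4: π = [0.4492, 0.2012, 0.3496]
t=5: π = [0.4248, 0.1997, 0.3755]
t=6: π = [0.4377, 0.2001, 0.3622]
t=7: π = [0.4311, 0.2000, 0.3689]
t=8: π = [0.4345, 0.2000, 0.3655]
t=9: π = [0.4328, 0.2000, 0.3672]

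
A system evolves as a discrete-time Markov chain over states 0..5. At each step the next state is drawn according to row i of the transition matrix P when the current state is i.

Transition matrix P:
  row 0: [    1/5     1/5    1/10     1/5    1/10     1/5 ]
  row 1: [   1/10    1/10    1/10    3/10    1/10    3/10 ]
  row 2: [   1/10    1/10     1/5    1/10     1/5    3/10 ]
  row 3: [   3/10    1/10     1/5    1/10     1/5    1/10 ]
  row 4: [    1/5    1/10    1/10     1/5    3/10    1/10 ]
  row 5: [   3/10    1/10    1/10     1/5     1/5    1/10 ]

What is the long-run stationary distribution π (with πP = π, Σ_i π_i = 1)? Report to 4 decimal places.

Balance equations π_j = Σ_i π_i·P[i][j]:
  π_0 = 1/5·π_0 + 1/10·π_1 + 1/10·π_2 + 3/10·π_3 + 1/5·π_4 + 3/10·π_5
  π_1 = 1/5·π_0 + 1/10·π_1 + 1/10·π_2 + 1/10·π_3 + 1/10·π_4 + 1/10·π_5
  π_2 = 1/10·π_0 + 1/10·π_1 + 1/5·π_2 + 1/5·π_3 + 1/10·π_4 + 1/10·π_5
  π_3 = 1/5·π_0 + 3/10·π_1 + 1/10·π_2 + 1/10·π_3 + 1/5·π_4 + 1/5·π_5
  π_4 = 1/10·π_0 + 1/10·π_1 + 1/5·π_2 + 1/5·π_3 + 3/10·π_4 + 1/5·π_5
  normalize: π_0 + π_1 + π_2 + π_3 + π_4 + π_5 = 1
Solving the linear system gives exactly π = [10471/49859, 6033/49859, 6542/49859, 9019/49859, 9246/49859, 8548/49859].

π = [0.2100, 0.1210, 0.1312, 0.1809, 0.1854, 0.1714]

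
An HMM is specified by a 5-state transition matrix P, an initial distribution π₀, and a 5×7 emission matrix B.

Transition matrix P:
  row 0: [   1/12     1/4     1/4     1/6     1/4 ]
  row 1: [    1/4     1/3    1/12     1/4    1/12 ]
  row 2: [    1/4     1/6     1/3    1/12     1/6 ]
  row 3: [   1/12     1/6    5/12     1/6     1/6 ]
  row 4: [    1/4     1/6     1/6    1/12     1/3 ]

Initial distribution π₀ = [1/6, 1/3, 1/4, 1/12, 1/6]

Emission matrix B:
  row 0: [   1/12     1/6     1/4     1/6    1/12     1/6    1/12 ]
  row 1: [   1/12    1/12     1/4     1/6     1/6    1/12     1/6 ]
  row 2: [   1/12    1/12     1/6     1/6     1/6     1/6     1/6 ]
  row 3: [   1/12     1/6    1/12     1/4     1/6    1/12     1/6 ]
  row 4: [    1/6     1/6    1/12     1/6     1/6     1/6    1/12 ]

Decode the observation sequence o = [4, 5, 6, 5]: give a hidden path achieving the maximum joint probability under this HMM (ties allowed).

t=0: δ = [1.389e-02, 5.556e-02, 4.167e-02, 1.389e-02, 2.778e-02]  (obs o_0=4)
t=1: δ = [2.315e-03, 1.543e-03, 2.315e-03, 1.157e-03, 1.543e-03]  ψ = [1, 1, 2, 1, 4]  (obs o_1=5)
t=2: δ = [4.823e-05, 9.645e-05, 1.286e-04, 6.430e-05, 4.823e-05]  ψ = [2, 0, 2, 0, 0]  (obs o_2=6)
t=3: δ = [5.358e-06, 2.679e-06, 7.144e-06, 2.009e-06, 3.572e-06]  ψ = [2, 1, 2, 1, 2]  (obs o_3=5)
backtrack: best end state = 2; path = [2, 2, 2, 2]

path = [2, 2, 2, 2]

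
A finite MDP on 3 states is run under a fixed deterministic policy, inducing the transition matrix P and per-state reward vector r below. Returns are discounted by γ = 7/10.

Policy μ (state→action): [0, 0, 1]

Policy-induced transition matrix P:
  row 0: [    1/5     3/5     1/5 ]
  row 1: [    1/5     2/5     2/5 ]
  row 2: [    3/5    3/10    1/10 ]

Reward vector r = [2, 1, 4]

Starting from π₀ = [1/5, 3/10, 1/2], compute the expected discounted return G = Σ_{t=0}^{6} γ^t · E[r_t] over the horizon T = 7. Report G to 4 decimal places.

t=0: π = [0.2000, 0.3000, 0.5000], E[r] = 2.7000, γ^t·E[r] = 2.700000, running G = 2.700000
t=1: π = [0.4000, 0.3900, 0.2100], E[r] = 2.0300, γ^t·E[r] = 1.421000, running G = 4.121000
t=2: π = [0.2840, 0.4590, 0.2570], E[r] = 2.0550, γ^t·E[r] = 1.006950, running G = 5.127950
t=3: π = [0.3028, 0.4311, 0.2661], E[r] = 2.1011, γ^t·E[r] = 0.720677, running G = 5.848627
t=4: π = [0.3064, 0.4340, 0.2596], E[r] = 2.0853, γ^t·E[r] = 0.500673, running G = 6.349301
t=5: π = [0.3038, 0.4353, 0.2608], E[r] = 2.0863, γ^t·E[r] = 0.350650, running G = 6.699950
t=6: π = [0.3043, 0.4347, 0.2610], E[r] = 2.0873, γ^t·E[r] = 0.245566, running G = 6.945517

G = 6.9455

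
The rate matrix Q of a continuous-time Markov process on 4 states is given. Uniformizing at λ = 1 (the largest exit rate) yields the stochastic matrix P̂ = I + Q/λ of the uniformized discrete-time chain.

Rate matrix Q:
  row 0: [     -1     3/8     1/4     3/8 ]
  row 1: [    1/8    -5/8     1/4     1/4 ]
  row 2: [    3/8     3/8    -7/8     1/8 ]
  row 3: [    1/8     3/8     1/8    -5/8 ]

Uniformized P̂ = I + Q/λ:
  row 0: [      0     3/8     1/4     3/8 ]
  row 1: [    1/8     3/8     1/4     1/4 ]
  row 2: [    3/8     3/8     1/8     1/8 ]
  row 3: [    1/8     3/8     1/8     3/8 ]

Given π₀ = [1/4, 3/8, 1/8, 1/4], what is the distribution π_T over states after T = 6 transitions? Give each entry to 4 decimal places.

π = [0.1536, 0.3750, 0.1911, 0.2803]

t=0: π = [0.2500, 0.3750, 0.1250, 0.2500]
t=1: π = [0.1250, 0.3750, 0.2031, 0.2969]
t=2: π = [0.1602, 0.3750, 0.1875, 0.2773]
t=3: π = [0.1519, 0.3750, 0.1919, 0.2813]
t=4: π = [0.1540, 0.3750, 0.1909, 0.2802]
t=5: π = [0.1535, 0.3750, 0.1911, 0.2804]
t=6: π = [0.1536, 0.3750, 0.1911, 0.2803]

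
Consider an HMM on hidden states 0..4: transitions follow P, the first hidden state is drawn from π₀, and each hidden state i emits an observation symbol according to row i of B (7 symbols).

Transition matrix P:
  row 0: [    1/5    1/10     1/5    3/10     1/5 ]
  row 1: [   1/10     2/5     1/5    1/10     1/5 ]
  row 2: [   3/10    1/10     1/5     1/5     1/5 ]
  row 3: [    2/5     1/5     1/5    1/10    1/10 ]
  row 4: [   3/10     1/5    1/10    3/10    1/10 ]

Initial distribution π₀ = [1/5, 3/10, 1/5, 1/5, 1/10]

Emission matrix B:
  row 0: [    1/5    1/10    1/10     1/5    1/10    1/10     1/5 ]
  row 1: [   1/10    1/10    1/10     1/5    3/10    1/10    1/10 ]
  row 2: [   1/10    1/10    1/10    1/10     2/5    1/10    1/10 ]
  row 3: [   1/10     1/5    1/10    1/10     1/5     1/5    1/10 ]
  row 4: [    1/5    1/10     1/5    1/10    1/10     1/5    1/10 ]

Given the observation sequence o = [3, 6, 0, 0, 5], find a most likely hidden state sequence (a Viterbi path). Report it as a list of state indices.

t=0: δ = [4.000e-02, 6.000e-02, 2.000e-02, 2.000e-02, 1.000e-02]  (obs o_0=3)
t=1: δ = [1.600e-03, 2.400e-03, 1.200e-03, 1.200e-03, 1.200e-03]  ψ = [0, 1, 1, 0, 1]  (obs o_1=6)
t=2: δ = [9.600e-05, 9.600e-05, 4.800e-05, 4.800e-05, 9.600e-05]  ψ = [3, 1, 1, 0, 1]  (obs o_2=0)
t=3: δ = [5.760e-06, 3.840e-06, 1.920e-06, 2.880e-06, 3.840e-06]  ψ = [4, 1, 0, 0, 0]  (obs o_3=0)
t=4: δ = [1.152e-07, 1.536e-07, 1.152e-07, 3.456e-07, 2.304e-07]  ψ = [0, 1, 0, 0, 0]  (obs o_4=5)
backtrack: best end state = 3; path = [1, 1, 4, 0, 3]

path = [1, 1, 4, 0, 3]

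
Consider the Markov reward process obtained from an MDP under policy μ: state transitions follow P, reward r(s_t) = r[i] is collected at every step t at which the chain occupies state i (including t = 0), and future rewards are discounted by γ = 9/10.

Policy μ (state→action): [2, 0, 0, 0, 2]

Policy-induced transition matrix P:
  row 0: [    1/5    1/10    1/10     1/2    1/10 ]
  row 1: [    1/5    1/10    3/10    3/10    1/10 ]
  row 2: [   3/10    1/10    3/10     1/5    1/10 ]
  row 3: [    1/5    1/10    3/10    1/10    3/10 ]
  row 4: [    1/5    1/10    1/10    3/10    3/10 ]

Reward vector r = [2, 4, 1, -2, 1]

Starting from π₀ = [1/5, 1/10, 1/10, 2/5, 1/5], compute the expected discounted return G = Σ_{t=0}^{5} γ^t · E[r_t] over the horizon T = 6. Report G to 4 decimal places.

t=0: π = [0.2000, 0.1000, 0.1000, 0.4000, 0.2000], E[r] = 0.3000, γ^t·E[r] = 0.300000, running G = 0.300000
t=1: π = [0.2100, 0.1000, 0.2200, 0.2500, 0.2200], E[r] = 0.7600, γ^t·E[r] = 0.684000, running G = 0.984000
t=2: π = [0.2220, 0.1000, 0.2140, 0.2700, 0.1940], E[r] = 0.7120, γ^t·E[r] = 0.576720, running G = 1.560720
t=3: π = [0.2214, 0.1000, 0.2168, 0.2690, 0.1928], E[r] = 0.7144, γ^t·E[r] = 0.520798, running G = 2.081518
t=4: π = [0.2217, 0.1000, 0.2172, 0.2688, 0.1924], E[r] = 0.7153, γ^t·E[r] = 0.469295, running G = 2.550813
t=5: π = [0.2217, 0.1000, 0.2172, 0.2689, 0.1922], E[r] = 0.7151, γ^t·E[r] = 0.422281, running G = 2.973093

G = 2.9731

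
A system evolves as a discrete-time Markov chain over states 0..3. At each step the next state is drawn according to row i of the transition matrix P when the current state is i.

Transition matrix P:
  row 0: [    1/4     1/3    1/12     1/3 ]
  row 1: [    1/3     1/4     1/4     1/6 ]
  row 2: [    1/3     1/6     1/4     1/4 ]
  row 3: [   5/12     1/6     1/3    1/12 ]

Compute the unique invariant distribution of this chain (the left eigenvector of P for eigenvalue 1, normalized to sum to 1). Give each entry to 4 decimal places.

Balance equations π_j = Σ_i π_i·P[i][j]:
  π_0 = 1/4·π_0 + 1/3·π_1 + 1/3·π_2 + 5/12·π_3
  π_1 = 1/3·π_0 + 1/4·π_1 + 1/6·π_2 + 1/6·π_3
  π_2 = 1/12·π_0 + 1/4·π_1 + 1/4·π_2 + 1/3·π_3
  normalize: π_0 + π_1 + π_2 + π_3 = 1
Solving the linear system gives exactly π = [647/1993, 480/1993, 427/1993, 439/1993].

π = [0.3246, 0.2408, 0.2142, 0.2203]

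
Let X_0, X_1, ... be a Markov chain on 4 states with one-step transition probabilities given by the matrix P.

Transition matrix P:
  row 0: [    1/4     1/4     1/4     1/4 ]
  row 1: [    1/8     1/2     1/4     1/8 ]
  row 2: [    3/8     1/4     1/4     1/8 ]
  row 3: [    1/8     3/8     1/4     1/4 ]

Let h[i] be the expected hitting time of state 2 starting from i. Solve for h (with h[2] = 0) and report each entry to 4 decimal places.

h = [4.0000, 4.0000, 0.0000, 4.0000]

First-step conditioning: h[2] = 0; for i ≠ 2, h[i] = 1 + Σ_k P[i][k]·h[k].
  h[0] = 1 + 1/4·h[0] + 1/4·h[1] + 1/4·h[3]
  h[1] = 1 + 1/8·h[0] + 1/2·h[1] + 1/8·h[3]
  h[3] = 1 + 1/8·h[0] + 3/8·h[1] + 1/4·h[3]
Solving the 3×3 linear system over states ≠ 2 gives exactly h = [4, 4, 0, 4] (h[2] = 0 is the target).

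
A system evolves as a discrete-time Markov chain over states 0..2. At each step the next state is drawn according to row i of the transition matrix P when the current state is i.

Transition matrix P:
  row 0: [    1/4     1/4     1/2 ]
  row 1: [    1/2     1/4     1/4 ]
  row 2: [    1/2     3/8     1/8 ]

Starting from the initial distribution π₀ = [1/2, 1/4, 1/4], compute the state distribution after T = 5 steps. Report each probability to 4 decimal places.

π = [0.3999, 0.2888, 0.3113]

t=0: π = [0.5000, 0.2500, 0.2500]
t=1: π = [0.3750, 0.2813, 0.3438]
t=2: π = [0.4063, 0.2930, 0.3008]
t=3: π = [0.3984, 0.2876, 0.3140]
t=4: π = [0.4004, 0.2892, 0.3104]
t=5: π = [0.3999, 0.2888, 0.3113]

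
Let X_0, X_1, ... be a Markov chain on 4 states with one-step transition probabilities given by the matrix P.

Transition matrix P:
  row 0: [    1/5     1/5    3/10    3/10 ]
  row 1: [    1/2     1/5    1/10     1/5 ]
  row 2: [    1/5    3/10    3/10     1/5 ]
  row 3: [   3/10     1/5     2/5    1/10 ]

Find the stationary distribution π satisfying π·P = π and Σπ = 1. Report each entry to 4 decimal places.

Balance equations π_j = Σ_i π_i·P[i][j]:
  π_0 = 1/5·π_0 + 1/2·π_1 + 1/5·π_2 + 3/10·π_3
  π_1 = 1/5·π_0 + 1/5·π_1 + 3/10·π_2 + 1/5·π_3
  π_2 = 3/10·π_0 + 1/10·π_1 + 3/10·π_2 + 2/5·π_3
  normalize: π_0 + π_1 + π_2 + π_3 = 1
Solving the linear system gives exactly π = [357/1235, 281/1235, 68/247, 257/1235].

π = [0.2891, 0.2275, 0.2753, 0.2081]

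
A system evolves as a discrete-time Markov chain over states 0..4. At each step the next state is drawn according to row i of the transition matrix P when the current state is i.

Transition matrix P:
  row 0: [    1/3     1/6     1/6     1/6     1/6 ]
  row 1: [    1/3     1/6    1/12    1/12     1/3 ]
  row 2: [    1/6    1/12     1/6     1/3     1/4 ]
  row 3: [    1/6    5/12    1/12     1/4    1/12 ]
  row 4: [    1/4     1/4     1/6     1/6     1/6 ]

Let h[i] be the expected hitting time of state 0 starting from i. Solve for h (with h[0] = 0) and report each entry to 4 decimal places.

First-step conditioning: h[0] = 0; for i ≠ 0, h[i] = 1 + Σ_k P[i][k]·h[k].
  h[1] = 1 + 1/6·h[1] + 1/12·h[2] + 1/12·h[3] + 1/3·h[4]
  h[2] = 1 + 1/12·h[1] + 1/6·h[2] + 1/3·h[3] + 1/4·h[4]
  h[3] = 1 + 5/12·h[1] + 1/12·h[2] + 1/4·h[3] + 1/12·h[4]
  h[4] = 1 + 1/4·h[1] + 1/6·h[2] + 1/6·h[3] + 1/6·h[4]
Solving the 4×4 linear system over states ≠ 0 gives exactly h = [0, 4776/1279, 5823/1279, 5589/1279, 5250/1279] (h[0] = 0 is the target).

h = [0.0000, 3.7342, 4.5528, 4.3698, 4.1048]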